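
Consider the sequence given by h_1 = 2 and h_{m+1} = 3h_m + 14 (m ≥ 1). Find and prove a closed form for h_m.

Claim: h_m = 3^{m+1} − 7.

Base case: h_1 = 2, and 3^{1+1} − 7 = 9 − 7 = 2.
Assume h_j = 3^{j+1} − 7 for some j ≥ 1.
Then h_{j+1} = 3h_j + 14 = 3·(3^{j+1} − 7) + 14 = 3^{j+2} − 21 + 14 = 3^{j+2} − 7.
Hence h_m = 3^{m+1} − 7 for every m ≥ 1, by induction.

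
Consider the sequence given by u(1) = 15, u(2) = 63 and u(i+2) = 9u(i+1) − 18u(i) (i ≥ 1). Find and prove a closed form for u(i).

Claim: u(i) = 3·3^i + 6^i.

Base cases: u(1) = 15 and 3·3^1 + 6^1 = 15; u(2) = 63 and 3·3^2 + 6^2 = 63.
Assume u(j) = 3·3^j + 6^j for all 1 ≤ j ≤ r, where r ≥ 2.
Then u(r+1) = 9u(r) − 18u(r−1) = 9·(3·3^r + 6^r) − 18·(3·3^{r−1} + 6^{r−1}) = 3·(9·3 − 18)3^{r−1} + (9·6 − 18)6^{r−1} = 27·3^{r−1} + 36·6^{r−1} = 3·3^{r+1} + 6^{r+1}.
Hence u(i) = 3·3^i + 6^i for every i ≥ 1, by strong induction.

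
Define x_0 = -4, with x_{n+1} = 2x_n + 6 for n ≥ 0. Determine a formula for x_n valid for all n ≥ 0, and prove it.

Claim: x_n = 2^{n+1} − 6.

Base case: x_0 = -4, and 2^{0+1} − 6 = 2 − 6 = -4.
Assume x_r = 2^{r+1} − 6 for some r ≥ 0.
Then x_{r+1} = 2x_r + 6 = 2·(2^{r+1} − 6) + 6 = 2^{r+2} − 12 + 6 = 2^{r+2} − 6.
So the formula holds for r+1, and by induction x_n = 2^{n+1} − 6 for all n ≥ 0.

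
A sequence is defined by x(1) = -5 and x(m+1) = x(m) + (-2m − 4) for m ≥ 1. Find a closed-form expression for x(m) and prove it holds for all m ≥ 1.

Claim: x(m) = -m^2 − 3m − 1.

Base case: x(1) = -5, and -1^2 − 3·1 − 1 = -5.
Assume x(j) = -j^2 − 3j − 1.
Then x(j+1) = x(j) + (-2j − 4) = (-j^2 − 3j − 1) + (-2j − 4) = -j^2 − 5j − 5,
and -(j+1)^2 − 3·(j+1) − 1 = -j^2 − 5j − 5.
By induction, x(m) = -m^2 − 3m − 1 for all m ≥ 1.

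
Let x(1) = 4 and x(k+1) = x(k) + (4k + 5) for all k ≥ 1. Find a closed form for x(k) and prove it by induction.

Claim: x(k) = 2k^2 + 3k − 1.

Base case: x(1) = 4, and 2·1^2 + 3·1 − 1 = 4.
Assume x(j) = 2j^2 + 3j − 1.
Then x(j+1) = x(j) + (4j + 5) = (2j^2 + 3j − 1) + (4j + 5) = 2j^2 + 7j + 4,
and 2·(j+1)^2 + 3·(j+1) − 1 = 2j^2 + 7j + 4.
Hence x(k) = 2k^2 + 3k − 1 for every k ≥ 1, by induction.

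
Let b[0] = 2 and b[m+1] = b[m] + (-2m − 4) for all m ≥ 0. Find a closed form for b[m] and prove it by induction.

Claim: b[m] = -m^2 − 3m + 2.

Base case: b[0] = 2, and -0^2 − 3·0 + 2 = 2.
Assume b[r] = -r^2 − 3r + 2.
Then b[r+1] = b[r] + (-2r − 4) = (-r^2 − 3r + 2) + (-2r − 4) = -r^2 − 5r − 2,
and -(r+1)^2 − 3·(r+1) + 2 = -r^2 − 5r − 2.
Hence b[m] = -m^2 − 3m + 2 for every m ≥ 0, by induction.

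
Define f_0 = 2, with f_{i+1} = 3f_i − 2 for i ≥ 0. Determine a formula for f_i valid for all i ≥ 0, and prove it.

Claim: f_i = 3^i + 1.

Base case: f_0 = 2, and 3^0 + 1 = 1 + 1 = 2.
Assume f_j = 3^j + 1 for some j ≥ 0.
Then f_{j+1} = 3f_j − 2 = 3·(3^j + 1) − 2 = 3^{j+1} + 3 − 2 = 3^{j+1} + 1.
So the formula holds for j+1, and by induction f_i = 3^i + 1 for all i ≥ 0.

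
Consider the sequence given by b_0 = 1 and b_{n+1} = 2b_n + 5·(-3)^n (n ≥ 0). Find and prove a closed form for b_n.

Claim: b_n = 2·2^n − (-3)^n.

Base case: b_0 = 1, and 2·2^0 − (-3)^0 = 2 − 1 = 1.
Assume b_r = 2·2^r − (-3)^r for some r ≥ 0.
Then b_{r+1} = 2b_r + 5·(-3)^r = 2·(2·2^r − (-3)^r) + 5·(-3)^r = 2·2^{r+1} − 2·(-3)^r + 5·(-3)^r = 2·2^{r+1} + 3·(-3)^r = 2·2^{r+1} − (-3)^{r+1}.
This completes the inductive step, so b_n = 2·2^n − (-3)^n for all n ≥ 0.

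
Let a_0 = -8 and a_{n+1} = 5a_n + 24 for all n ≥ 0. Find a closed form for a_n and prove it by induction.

Claim: a_n = -2·5^n − 6.

Base case: a_0 = -8, and -2·5^0 − 6 = -2 − 6 = -8.
Assume a_r = -2·5^r − 6 for some r ≥ 0.
Then a_{r+1} = 5a_r + 24 = 5·(-2·5^r − 6) + 24 = -10·5^r − 30 + 24 = -2·5^{r+1} − 6.
So the formula holds for r+1, and by induction a_n = -2·5^n − 6 for all n ≥ 0.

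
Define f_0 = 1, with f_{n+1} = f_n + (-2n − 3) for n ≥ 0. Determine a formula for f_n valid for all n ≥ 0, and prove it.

Claim: f_n = -n^2 − 2n + 1.

Base case: f_0 = 1, and -0^2 − 2·0 + 1 = 1.
Assume f_r = -r^2 − 2r + 1.
Then f_{r+1} = f_r + (-2r − 3) = (-r^2 − 2r + 1) + (-2r − 3) = -r^2 − 4r − 2,
and -(r+1)^2 − 2·(r+1) + 1 = -r^2 − 4r − 2.
This completes the inductive step, so f_n = -n^2 − 2n + 1 for all n ≥ 0.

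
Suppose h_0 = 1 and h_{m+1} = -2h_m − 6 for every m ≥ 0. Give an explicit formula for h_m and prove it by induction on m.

Claim: h_m = 3·(-2)^m − 2.

Base case: h_0 = 1, and 3·(-2)^0 − 2 = 3 − 2 = 1.
Assume h_k = 3·(-2)^k − 2 for some k ≥ 0.
Then h_{k+1} = -2h_k − 6 = -2·(3·(-2)^k − 2) − 6 = -6·(-2)^k + 4 − 6 = 3·(-2)^{k+1} − 2.
So the formula holds for k+1, and by induction h_m = 3·(-2)^m − 2 for all m ≥ 0.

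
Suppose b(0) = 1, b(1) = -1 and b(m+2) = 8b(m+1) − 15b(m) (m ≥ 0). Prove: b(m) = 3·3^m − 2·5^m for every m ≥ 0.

Base cases: b(0) = 1 and 3·3^0 − 2·5^0 = 1; b(1) = -1 and 3·3^1 − 2·5^1 = -1.
Assume b(j) = 3·3^j − 2·5^j for all 0 ≤ j ≤ r, where r ≥ 1.
Then b(r+1) = 8b(r) − 15b(r−1) = 8·(3·3^r − 2·5^r) − 15·(3·3^{r−1} − 2·5^{r−1}) = 3·(8·3 − 15)3^{r−1} − 2·(8·5 − 15)5^{r−1} = 27·3^{r−1} − 50·5^{r−1} = 3·3^{r+1} − 2·5^{r+1}.
So the formula holds for r+1, and by strong induction b(m) = 3·3^m − 2·5^m for all m ≥ 0.

b(m) = 3·3^m − 2·5^m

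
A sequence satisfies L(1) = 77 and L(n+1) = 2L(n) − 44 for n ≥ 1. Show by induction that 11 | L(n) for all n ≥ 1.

Base case: L(1) = 77 = 11·7, so 11 | L(1).
Assume 11 | L(k), so L(k) = 11t for some integer t.
Then L(k+1) = 2L(k) − 44 = 2·(11t) − 44 = 11(2t − 4), so 11 | L(k+1).
This completes the inductive step, so 11 | L(n) for all n ≥ 1.

11 | L(n)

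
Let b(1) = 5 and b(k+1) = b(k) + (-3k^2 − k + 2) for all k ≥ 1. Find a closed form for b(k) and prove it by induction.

Claim: b(k) = -k^3 + k^2 + 2k + 3.

Base case: b(1) = 5, and -1^3 + 1^2 + 2·1 + 3 = 5.
Assume b(m) = -m^3 + m^2 + 2m + 3.
Then b(m+1) = b(m) + (-3m^2 − m + 2) = (-m^3 + m^2 + 2m + 3) + (-3m^2 − m + 2) = -m^3 − 2m^2 + m + 5,
and -(m+1)^3 + (m+1)^2 + 2·(m+1) + 3 = -m^3 − 2m^2 + m + 5.
Hence b(k) = -k^3 + k^2 + 2k + 3 for every k ≥ 1, by induction.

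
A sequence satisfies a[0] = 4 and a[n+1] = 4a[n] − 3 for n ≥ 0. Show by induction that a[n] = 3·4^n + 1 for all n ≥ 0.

Base case: a[0] = 4, and 3·4^0 + 1 = 3 + 1 = 4.
Assume a[m] = 3·4^m + 1 for some m ≥ 0.
Then a[m+1] = 4a[m] − 3 = 4·(3·4^m + 1) − 3 = 12·4^m + 4 − 3 = 3·4^{m+1} + 1.
So the formula holds for m+1, and by induction a[n] = 3·4^n + 1 for all n ≥ 0.

a[n] = 3·4^n + 1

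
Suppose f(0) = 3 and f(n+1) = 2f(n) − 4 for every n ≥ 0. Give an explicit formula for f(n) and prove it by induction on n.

Claim: f(n) = -2^n + 4.

Base case: f(0) = 3, and -2^0 + 4 = -1 + 4 = 3.
Assume f(m) = -2^m + 4 for some m ≥ 0.
Then f(m+1) = 2f(m) − 4 = 2·(-2^m + 4) − 4 = -2^{m+1} + 8 − 4 = -2^{m+1} + 4.
By induction, f(n) = -2^n + 4 for all n ≥ 0.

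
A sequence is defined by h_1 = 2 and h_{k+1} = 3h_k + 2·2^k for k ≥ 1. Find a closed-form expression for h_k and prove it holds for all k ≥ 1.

Claim: h_k = 2·3^k − 2·2^k.

Base case: h_1 = 2, and 2·3^1 − 2·2^1 = 6 − 4 = 2.
Assume h_m = 2·3^m − 2·2^m for some m ≥ 1.
Then h_{m+1} = 3h_m + 2·2^m = 3·(2·3^m − 2·2^m) + 2·2^m = 2·3^{m+1} − 6·2^m + 2·2^m = 2·3^{m+1} − 4·2^m = 2·3^{m+1} − 2·2^{m+1}.
Hence h_k = 2·3^k − 2·2^k for every k ≥ 1, by induction.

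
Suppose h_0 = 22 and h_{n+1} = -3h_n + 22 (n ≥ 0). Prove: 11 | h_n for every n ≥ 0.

Base case: h_0 = 22 = 11·2, so 11 | h_0.
Assume 11 | h_r, so h_r = 11t for some integer t.
Then h_{r+1} = -3h_r + 22 = -3·(11t) + 22 = 11(-3t + 2), so 11 | h_{r+1}.
Hence 11 | h_n for every n ≥ 0, by induction.

11 | h_n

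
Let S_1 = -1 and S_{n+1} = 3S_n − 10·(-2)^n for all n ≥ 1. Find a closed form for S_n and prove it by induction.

Claim: S_n = 3^n + 2·(-2)^n.

Base case: S_1 = -1, and 3^1 + 2·(-2)^1 = 3 − 4 = -1.
Assume S_m = 3^m + 2·(-2)^m for some m ≥ 1.
Then S_{m+1} = 3S_m − 10·(-2)^m = 3·(3^m + 2·(-2)^m) − 10·(-2)^m = 3^{m+1} + 6·(-2)^m − 10·(-2)^m = 3^{m+1} − 4·(-2)^m = 3^{m+1} + 2·(-2)^{m+1}.
This completes the inductive step, so S_n = 3^n + 2·(-2)^n for all n ≥ 1.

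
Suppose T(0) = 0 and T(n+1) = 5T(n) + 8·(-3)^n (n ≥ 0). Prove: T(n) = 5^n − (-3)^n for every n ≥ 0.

Base case: T(0) = 0, and 5^0 − (-3)^0 = 1 − 1 = 0.
Assume T(m) = 5^m − (-3)^m for some m ≥ 0.
Then T(m+1) = 5T(m) + 8·(-3)^m = 5·(5^m − (-3)^m) + 8·(-3)^m = 5^{m+1} − 5·(-3)^m + 8·(-3)^m = 5^{m+1} + 3·(-3)^m = 5^{m+1} − (-3)^{m+1}.
By induction, T(n) = 5^n − (-3)^n for all n ≥ 0.

T(n) = 5^n − (-3)^n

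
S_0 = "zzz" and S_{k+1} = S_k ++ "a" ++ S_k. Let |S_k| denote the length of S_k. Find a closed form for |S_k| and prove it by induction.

Claim: |S_k| = 2^{k+2} − 1.

Base case: |S_0| = 3, and 2^{0+2} − 1 = 3.
Assume |S_m| = 2^{m+2} − 1.
Then |S_{m+1}| = |S_m| + 1 + |S_m| = 2|S_m| + 1 = 2(2^{m+2} − 1) + 1 = 2^{m+3} − 2 + 1 = 2^{m+3} − 1.
Hence |S_k| = 2^{k+2} − 1 for every k ≥ 0, by induction.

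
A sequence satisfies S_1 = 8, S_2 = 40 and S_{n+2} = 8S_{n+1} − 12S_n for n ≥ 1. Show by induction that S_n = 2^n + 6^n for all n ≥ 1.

Base cases: S_1 = 8 and 2^1 + 6^1 = 8; S_2 = 40 and 2^2 + 6^2 = 40.
Assume S_j = 2^j + 6^j for all 1 ≤ j ≤ m, where m ≥ 2.
Then S_{m+1} = 8S_m − 12S_{m−1} = 8·(2^m + 6^m) − 12·(2^{m−1} + 6^{m−1}) = (8·2 − 12)2^{m−1} + (8·6 − 12)6^{m−1} = 4·2^{m−1} + 36·6^{m−1} = 2^{m+1} + 6^{m+1}.
Hence S_n = 2^n + 6^n for every n ≥ 1, by strong induction.

S_n = 2^n + 6^n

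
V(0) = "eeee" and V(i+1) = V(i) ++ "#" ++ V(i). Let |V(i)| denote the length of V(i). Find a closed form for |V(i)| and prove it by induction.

Claim: |V(i)| = 5·2^i − 1.

Base case: |V(0)| = 4, and 5·2^0 − 1 = 4.
Assume |V(m)| = 5·2^m − 1.
Then |V(m+1)| = |V(m)| + 1 + |V(m)| = 2|V(m)| + 1 = 2(5·2^m − 1) + 1 = 5·2^{m+1} − 2 + 1 = 5·2^{m+1} − 1.
This completes the inductive step, so |V(i)| = 5·2^i − 1 for all i ≥ 0.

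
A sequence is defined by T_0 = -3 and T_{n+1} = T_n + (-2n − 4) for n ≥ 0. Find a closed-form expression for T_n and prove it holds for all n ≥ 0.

Claim: T_n = -n^2 − 3n − 3.

Base case: T_0 = -3, and -0^2 − 3·0 − 3 = -3.
Assume T_k = -k^2 − 3k − 3.
Then T_{k+1} = T_k + (-2k − 4) = (-k^2 − 3k − 3) + (-2k − 4) = -k^2 − 5k − 7,
and -(k+1)^2 − 3·(k+1) − 3 = -k^2 − 5k − 7.
By induction, T_n = -n^2 − 3n − 3 for all n ≥ 0.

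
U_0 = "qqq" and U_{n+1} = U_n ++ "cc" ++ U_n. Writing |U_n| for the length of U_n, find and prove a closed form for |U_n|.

Claim: |U_n| = 5·2^n − 2.

Base case: |U_0| = 3, and 5·2^0 − 2 = 3.
Assume |U_k| = 5·2^k − 2.
Then |U_{k+1}| = |U_k| + 2 + |U_k| = 2|U_k| + 2 = 2(5·2^k − 2) + 2 = 5·2^{k+1} − 4 + 2 = 5·2^{k+1} − 2.
This completes the inductive step, so |U_n| = 5·2^n − 2 for all n ≥ 0.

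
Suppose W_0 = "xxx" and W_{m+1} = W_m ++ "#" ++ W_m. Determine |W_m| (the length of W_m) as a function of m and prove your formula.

Claim: |W_m| = 2^{m+2} − 1.

Base case: |W_0| = 3, and 2^{0+2} − 1 = 3.
Assume |W_r| = 2^{r+2} − 1.
Then |W_{r+1}| = |W_r| + 1 + |W_r| = 2|W_r| + 1 = 2(2^{r+2} − 1) + 1 = 2^{r+3} − 2 + 1 = 2^{r+3} − 1.
This completes the inductive step, so |W_m| = 2^{m+2} − 1 for all m ≥ 0.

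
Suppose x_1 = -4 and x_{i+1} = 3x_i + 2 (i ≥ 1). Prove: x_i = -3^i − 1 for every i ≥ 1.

Base case: x_1 = -4, and -3^1 − 1 = -3 − 1 = -4.
Assume x_k = -3^k − 1 for some k ≥ 1.
Then x_{k+1} = 3x_k + 2 = 3·(-3^k − 1) + 2 = -3^{k+1} − 3 + 2 = -3^{k+1} − 1.
By induction, x_i = -3^i − 1 for all i ≥ 1.

x_i = -3^i − 1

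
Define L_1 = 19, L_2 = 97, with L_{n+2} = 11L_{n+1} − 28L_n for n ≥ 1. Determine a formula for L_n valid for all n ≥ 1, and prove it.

Claim: L_n = 3·4^n + 7^n.

Base cases: L_1 = 19 and 3·4^1 + 7^1 = 19; L_2 = 97 and 3·4^2 + 7^2 = 97.
Assume L_j = 3·4^j + 7^j for all 1 ≤ j ≤ m, where m ≥ 2.
Then L_{m+1} = 11L_m − 28L_{m−1} = 11·(3·4^m + 7^m) − 28·(3·4^{m−1} + 7^{m−1}) = 3·(11·4 − 28)4^{m−1} + (11·7 − 28)7^{m−1} = 48·4^{m−1} + 49·7^{m−1} = 3·4^{m+1} + 7^{m+1}.
This completes the inductive step, so L_n = 3·4^n + 7^n for all n ≥ 1.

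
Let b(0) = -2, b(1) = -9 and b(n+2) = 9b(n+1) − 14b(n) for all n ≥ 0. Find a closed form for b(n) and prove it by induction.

Claim: b(n) = -2^n − 7^n.

Base cases: b(0) = -2 and -2^0 − 7^0 = -2; b(1) = -9 and -2^1 − 7^1 = -9.
Assume b(i) = -2^i − 7^i for all 0 ≤ i ≤ j, where j ≥ 1.
Then b(j+1) = 9b(j) − 14b(j−1) = 9·(-2^j − 7^j) − 14·(-2^{j−1} − 7^{j−1}) = -(9·2 − 14)2^{j−1} − (9·7 − 14)7^{j−1} = -4·2^{j−1} − 49·7^{j−1} = -2^{j+1} − 7^{j+1}.
This completes the inductive step, so b(n) = -2^n − 7^n for all n ≥ 0.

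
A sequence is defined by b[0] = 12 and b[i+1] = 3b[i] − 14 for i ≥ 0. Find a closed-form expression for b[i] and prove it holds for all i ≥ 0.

Claim: b[i] = 5·3^i + 7.

Base case: b[0] = 12, and 5·3^0 + 7 = 5 + 7 = 12.
Assume b[j] = 5·3^j + 7 for some j ≥ 0.
Then b[j+1] = 3b[j] − 14 = 3·(5·3^j + 7) − 14 = 15·3^j + 21 − 14 = 5·3^{j+1} + 7.
This completes the inductive step, so b[i] = 5·3^i + 7 for all i ≥ 0.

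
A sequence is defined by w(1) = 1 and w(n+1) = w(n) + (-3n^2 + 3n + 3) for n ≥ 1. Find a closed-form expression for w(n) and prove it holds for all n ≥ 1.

Claim: w(n) = -n^3 + 3n^2 + n − 2.

Base case: w(1) = 1, and -1^3 + 3·1^2 + 1 − 2 = 1.
Assume w(r) = -r^3 + 3r^2 + r − 2.
Then w(r+1) = w(r) + (-3r^2 + 3r + 3) = (-r^3 + 3r^2 + r − 2) + (-3r^2 + 3r + 3) = -r^3 + 4r + 1,
and -(r+1)^3 + 3·(r+1)^2 + (r+1) − 2 = -r^3 + 4r + 1.
This completes the inductive step, so w(n) = -n^3 + 3n^2 + n − 2 for all n ≥ 1.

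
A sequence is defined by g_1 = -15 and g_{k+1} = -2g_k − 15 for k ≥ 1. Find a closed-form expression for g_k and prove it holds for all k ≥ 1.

Claim: g_k = 5·(-2)^k − 5.

Base case: g_1 = -15, and 5·(-2)^1 − 5 = -10 − 5 = -15.
Assume g_r = 5·(-2)^r − 5 for some r ≥ 1.
Then g_{r+1} = -2g_r − 15 = -2·(5·(-2)^r − 5) − 15 = -10·(-2)^r + 10 − 15 = 5·(-2)^{r+1} − 5.
This completes the inductive step, so g_k = 5·(-2)^k − 5 for all k ≥ 1.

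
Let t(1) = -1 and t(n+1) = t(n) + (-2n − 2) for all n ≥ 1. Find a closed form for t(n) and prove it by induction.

Claim: t(n) = -n^2 − n + 1.

Base case: t(1) = -1, and -1^2 − 1 + 1 = -1.
Assume t(k) = -k^2 − k + 1.
Then t(k+1) = t(k) + (-2k − 2) = (-k^2 − k + 1) + (-2k − 2) = -k^2 − 3k − 1,
and -(k+1)^2 − (k+1) + 1 = -k^2 − 3k − 1.
Hence t(n) = -n^2 − n + 1 for every n ≥ 1, by induction.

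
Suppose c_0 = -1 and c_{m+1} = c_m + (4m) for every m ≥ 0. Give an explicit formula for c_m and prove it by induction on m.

Claim: c_m = 2m^2 − 2m − 1.

Base case: c_0 = -1, and 2·0^2 − 2·0 − 1 = -1.
Assume c_j = 2j^2 − 2j − 1.
Then c_{j+1} = c_j + (4j) = (2j^2 − 2j − 1) + (4j) = 2j^2 + 2j − 1,
and 2·(j+1)^2 − 2·(j+1) − 1 = 2j^2 + 2j − 1.
By induction, c_m = 2m^2 − 2m − 1 for all m ≥ 0.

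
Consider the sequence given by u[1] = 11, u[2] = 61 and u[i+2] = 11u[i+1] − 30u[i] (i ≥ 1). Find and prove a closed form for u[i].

Claim: u[i] = 5^i + 6^i.

Base cases: u[1] = 11 and 5^1 + 6^1 = 11; u[2] = 61 and 5^2 + 6^2 = 61.
Assume u[j] = 5^j + 6^j for all 1 ≤ j ≤ m, where m ≥ 2.
Then u[m+1] = 11u[m] − 30u[m−1] = 11·(5^m + 6^m) − 30·(5^{m−1} + 6^{m−1}) = (11·5 − 30)5^{m−1} + (11·6 − 30)6^{m−1} = 25·5^{m−1} + 36·6^{m−1} = 5^{m+1} + 6^{m+1}.
This completes the inductive step, so u[i] = 5^i + 6^i for all i ≥ 1.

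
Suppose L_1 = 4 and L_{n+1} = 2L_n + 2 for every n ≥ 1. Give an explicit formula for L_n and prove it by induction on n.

Claim: L_n = 3·2^n − 2.

Base case: L_1 = 4, and 3·2^1 − 2 = 6 − 2 = 4.
Assume L_m = 3·2^m − 2 for some m ≥ 1.
Then L_{m+1} = 2L_m + 2 = 2·(3·2^m − 2) + 2 = 6·2^m − 4 + 2 = 3·2^{m+1} − 2.
Hence L_n = 3·2^n − 2 for every n ≥ 1, by induction.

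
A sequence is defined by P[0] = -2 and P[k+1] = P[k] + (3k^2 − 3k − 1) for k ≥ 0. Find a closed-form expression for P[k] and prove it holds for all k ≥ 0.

Claim: P[k] = k^3 − 3k^2 + k − 2.

Base case: P[0] = -2, and 0^3 − 3·0^2 + 0 − 2 = -2.
Assume P[r] = r^3 − 3r^2 + r − 2.
Then P[r+1] = P[r] + (3r^2 − 3r − 1) = (r^3 − 3r^2 + r − 2) + (3r^2 − 3r − 1) = r^3 − 2r − 3,
and (r+1)^3 − 3·(r+1)^2 + (r+1) − 2 = r^3 − 2r − 3.
By induction, P[k] = k^3 − 3k^2 + k − 2 for all k ≥ 0.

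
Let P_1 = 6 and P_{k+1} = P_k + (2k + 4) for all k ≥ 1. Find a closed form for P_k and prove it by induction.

Claim: P_k = k^2 + 3k + 2.

Base case: P_1 = 6, and 1^2 + 3·1 + 2 = 6.
Assume P_m = m^2 + 3m + 2.
Then P_{m+1} = P_m + (2m + 4) = (m^2 + 3m + 2) + (2m + 4) = m^2 + 5m + 6,
and (m+1)^2 + 3·(m+1) + 2 = m^2 + 5m + 6.
This completes the inductive step, so P_k = k^2 + 3k + 2 for all k ≥ 1.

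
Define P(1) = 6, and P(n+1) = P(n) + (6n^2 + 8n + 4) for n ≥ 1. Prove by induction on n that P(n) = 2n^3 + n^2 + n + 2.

Base case: P(1) = 6, and 2·1^3 + 1^2 + 1 + 2 = 6.
Assume P(m) = 2m^3 + m^2 + m + 2.
Then P(m+1) = P(m) + (6m^2 + 8m + 4) = (2m^3 + m^2 + m + 2) + (6m^2 + 8m + 4) = 2m^3 + 7m^2 + 9m + 6,
and 2·(m+1)^3 + (m+1)^2 + (m+1) + 2 = 2m^3 + 7m^2 + 9m + 6.
This completes the inductive step, so P(n) = 2n^3 + n^2 + n + 2 for all n ≥ 1.

P(n) = 2n^3 + n^2 + n + 2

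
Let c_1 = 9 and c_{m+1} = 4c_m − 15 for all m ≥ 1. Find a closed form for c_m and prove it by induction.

Claim: c_m = 4^m + 5.

Base case: c_1 = 9, and 4^1 + 5 = 4 + 5 = 9.
Assume c_j = 4^j + 5 for some j ≥ 1.
Then c_{j+1} = 4c_j − 15 = 4·(4^j + 5) − 15 = 4^{j+1} + 20 − 15 = 4^{j+1} + 5.
Hence c_m = 4^m + 5 for every m ≥ 1, by induction.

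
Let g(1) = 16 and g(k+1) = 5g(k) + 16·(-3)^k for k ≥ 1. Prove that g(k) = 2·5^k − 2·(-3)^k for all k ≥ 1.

Base case: g(1) = 16, and 2·5^1 − 2·(-3)^1 = 10 + 6 = 16.
Assume g(r) = 2·5^r − 2·(-3)^r for some r ≥ 1.
Then g(r+1) = 5g(r) + 16·(-3)^r = 5·(2·5^r − 2·(-3)^r) + 16·(-3)^r = 2·5^{r+1} − 10·(-3)^r + 16·(-3)^r = 2·5^{r+1} + 6·(-3)^r = 2·5^{r+1} − 2·(-3)^{r+1}.
By induction, g(k) = 2·5^k − 2·(-3)^k for all k ≥ 1.

g(k) = 2·5^k − 2·(-3)^k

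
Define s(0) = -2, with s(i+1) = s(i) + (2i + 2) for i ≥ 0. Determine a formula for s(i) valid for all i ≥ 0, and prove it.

Claim: s(i) = i^2 + i − 2.

Base case: s(0) = -2, and 0^2 + 0 − 2 = -2.
Assume s(m) = m^2 + m − 2.
Then s(m+1) = s(m) + (2m + 2) = (m^2 + m − 2) + (2m + 2) = m^2 + 3m,
and (m+1)^2 + (m+1) − 2 = m^2 + 3m.
Hence s(i) = i^2 + i − 2 for every i ≥ 0, by induction.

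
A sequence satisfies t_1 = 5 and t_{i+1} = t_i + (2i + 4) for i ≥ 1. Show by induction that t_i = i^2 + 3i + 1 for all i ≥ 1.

Base case: t_1 = 5, and 1^2 + 3·1 + 1 = 5.
Assume t_j = j^2 + 3j + 1.
Then t_{j+1} = t_j + (2j + 4) = (j^2 + 3j + 1) + (2j + 4) = j^2 + 5j + 5,
and (j+1)^2 + 3·(j+1) + 1 = j^2 + 5j + 5.
By induction, t_i = i^2 + 3i + 1 for all i ≥ 1.

t_i = i^2 + 3i + 1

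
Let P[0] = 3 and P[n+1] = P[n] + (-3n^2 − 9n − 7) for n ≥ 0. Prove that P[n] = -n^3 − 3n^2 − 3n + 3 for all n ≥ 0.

Base case: P[0] = 3, and -0^3 − 3·0^2 − 3·0 + 3 = 3.
Assume P[j] = -j^3 − 3j^2 − 3j + 3.
Then P[j+1] = P[j] + (-3j^2 − 9j − 7) = (-j^3 − 3j^2 − 3j + 3) + (-3j^2 − 9j − 7) = -j^3 − 6j^2 − 12j − 4,
and -(j+1)^3 − 3·(j+1)^2 − 3·(j+1) + 3 = -j^3 − 6j^2 − 12j − 4.
This completes the inductive step, so P[n] = -n^3 − 3n^2 − 3n + 3 for all n ≥ 0.

P[n] = -n^3 − 3n^2 − 3n + 3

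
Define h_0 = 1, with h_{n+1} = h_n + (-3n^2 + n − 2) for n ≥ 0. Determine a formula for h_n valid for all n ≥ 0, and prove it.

Claim: h_n = -n^3 + 2n^2 − 3n + 1.

Base case: h_0 = 1, and -0^3 + 2·0^2 − 3·0 + 1 = 1.
Assume h_k = -k^3 + 2k^2 − 3k + 1.
Then h_{k+1} = h_k + (-3k^2 + k − 2) = (-k^3 + 2k^2 − 3k + 1) + (-3k^2 + k − 2) = -k^3 − k^2 − 2k − 1,
and -(k+1)^3 + 2·(k+1)^2 − 3·(k+1) + 1 = -k^3 − k^2 − 2k − 1.
By induction, h_n = -n^3 + 2n^2 − 3n + 1 for all n ≥ 0.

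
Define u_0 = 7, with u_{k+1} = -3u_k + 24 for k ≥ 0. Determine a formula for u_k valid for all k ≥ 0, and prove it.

Claim: u_k = (-3)^k + 6.

Base case: u_0 = 7, and (-3)^0 + 6 = 1 + 6 = 7.
Assume u_m = (-3)^m + 6 for some m ≥ 0.
Then u_{m+1} = -3u_m + 24 = -3·((-3)^m + 6) + 24 = -3·(-3)^m − 18 + 24 = (-3)^{m+1} + 6.
By induction, u_k = (-3)^k + 6 for all k ≥ 0.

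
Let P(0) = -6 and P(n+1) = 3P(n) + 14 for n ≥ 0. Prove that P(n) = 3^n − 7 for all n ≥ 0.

Base case: P(0) = -6, and 3^0 − 7 = 1 − 7 = -6.
Assume P(m) = 3^m − 7 for some m ≥ 0.
Then P(m+1) = 3P(m) + 14 = 3·(3^m − 7) + 14 = 3^{m+1} − 21 + 14 = 3^{m+1} − 7.
So the formula holds for m+1, and by induction P(n) = 3^n − 7 for all n ≥ 0.

P(n) = 3^n − 7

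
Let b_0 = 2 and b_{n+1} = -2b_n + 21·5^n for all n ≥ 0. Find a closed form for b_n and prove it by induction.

Claim: b_n = -(-2)^n + 3·5^n.

Base case: b_0 = 2, and -(-2)^0 + 3·5^0 = -1 + 3 = 2.
Assume b_j = -(-2)^j + 3·5^j for some j ≥ 0.
Then b_{j+1} = -2b_j + 21·5^j = -2·(-(-2)^j + 3·5^j) + 21·5^j = -(-2)^{j+1} − 6·5^j + 21·5^j = -(-2)^{j+1} + 15·5^j = -(-2)^{j+1} + 3·5^{j+1}.
By induction, b_n = -(-2)^n + 3·5^n for all n ≥ 0.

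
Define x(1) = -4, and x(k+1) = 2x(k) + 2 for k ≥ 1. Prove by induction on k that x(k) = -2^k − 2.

Base case: x(1) = -4, and -2^1 − 2 = -2 − 2 = -4.
Assume x(m) = -2^m − 2 for some m ≥ 1.
Then x(m+1) = 2x(m) + 2 = 2·(-2^m − 2) + 2 = -2^{m+1} − 4 + 2 = -2^{m+1} − 2.
Hence x(k) = -2^k − 2 for every k ≥ 1, by induction.

x(k) = -2^k − 2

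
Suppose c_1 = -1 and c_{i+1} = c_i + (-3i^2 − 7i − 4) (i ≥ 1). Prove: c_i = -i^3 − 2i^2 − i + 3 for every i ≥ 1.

Base case: c_1 = -1, and -1^3 − 2·1^2 − 1 + 3 = -1.
Assume c_j = -j^3 − 2j^2 − j + 3.
Then c_{j+1} = c_j + (-3j^2 − 7j − 4) = (-j^3 − 2j^2 − j + 3) + (-3j^2 − 7j − 4) = -j^3 − 5j^2 − 8j − 1,
and -(j+1)^3 − 2·(j+1)^2 − (j+1) + 3 = -j^3 − 5j^2 − 8j − 1.
By induction, c_i = -i^3 − 2i^2 − i + 3 for all i ≥ 1.

c_i = -i^3 − 2i^2 − i + 3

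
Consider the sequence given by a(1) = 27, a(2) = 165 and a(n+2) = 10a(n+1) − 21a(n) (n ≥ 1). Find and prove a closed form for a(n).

Claim: a(n) = 3·7^n + 2·3^n.

Base cases: a(1) = 27 and 3·7^1 + 2·3^1 = 27; a(2) = 165 and 3·7^2 + 2·3^2 = 165.
Assume a(j) = 3·7^j + 2·3^j for all 1 ≤ j ≤ m, where m ≥ 2.
Then a(m+1) = 10a(m) − 21a(m−1) = 10·(3·7^m + 2·3^m) − 21·(3·7^{m−1} + 2·3^{m−1}) = 3·(10·7 − 21)7^{m−1} + 2·(10·3 − 21)3^{m−1} = 147·7^{m−1} + 18·3^{m−1} = 3·7^{m+1} + 2·3^{m+1}.
Hence a(n) = 3·7^n + 2·3^n for every n ≥ 1, by strong induction.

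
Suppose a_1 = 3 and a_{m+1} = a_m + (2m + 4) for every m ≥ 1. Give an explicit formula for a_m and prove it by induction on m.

Claim: a_m = m^2 + 3m − 1.

Base case: a_1 = 3, and 1^2 + 3·1 − 1 = 3.
Assume a_j = j^2 + 3j − 1.
Then a_{j+1} = a_j + (2j + 4) = (j^2 + 3j − 1) + (2j + 4) = j^2 + 5j + 3,
and (j+1)^2 + 3·(j+1) − 1 = j^2 + 5j + 3.
By induction, a_m = m^2 + 3m − 1 for all m ≥ 1.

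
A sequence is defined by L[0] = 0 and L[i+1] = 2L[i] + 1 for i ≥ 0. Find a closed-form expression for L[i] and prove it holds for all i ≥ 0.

Claim: L[i] = 2^i − 1.

Base case: L[0] = 0, and 2^0 − 1 = 1 − 1 = 0.
Assume L[m] = 2^m − 1 for some m ≥ 0.
Then L[m+1] = 2L[m] + 1 = 2·(2^m − 1) + 1 = 2^{m+1} − 2 + 1 = 2^{m+1} − 1.
So the formula holds for m+1, and by induction L[i] = 2^i − 1 for all i ≥ 0.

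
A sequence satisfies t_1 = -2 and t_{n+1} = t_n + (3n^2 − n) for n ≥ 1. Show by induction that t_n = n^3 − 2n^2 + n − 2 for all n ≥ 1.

Base case: t_1 = -2, and 1^3 − 2·1^2 + 1 − 2 = -2.
Assume t_k = k^3 − 2k^2 + k − 2.
Then t_{k+1} = t_k + (3k^2 − k) = (k^3 − 2k^2 + k − 2) + (3k^2 − k) = k^3 + k^2 − 2,
and (k+1)^3 − 2·(k+1)^2 + (k+1) − 2 = k^3 + k^2 − 2.
Hence t_n = n^3 − 2n^2 + n − 2 for every n ≥ 1, by induction.

t_n = n^3 − 2n^2 + n − 2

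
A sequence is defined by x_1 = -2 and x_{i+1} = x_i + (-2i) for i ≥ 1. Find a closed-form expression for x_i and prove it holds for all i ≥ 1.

Claim: x_i = -i^2 + i − 2.

Base case: x_1 = -2, and -1^2 + 1 − 2 = -2.
Assume x_j = -j^2 + j − 2.
Then x_{j+1} = x_j + (-2j) = (-j^2 + j − 2) + (-2j) = -j^2 − j − 2,
and -(j+1)^2 + (j+1) − 2 = -j^2 − j − 2.
By induction, x_i = -i^2 + i − 2 for all i ≥ 1.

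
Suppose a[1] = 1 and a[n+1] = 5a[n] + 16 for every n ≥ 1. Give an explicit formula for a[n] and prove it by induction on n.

Claim: a[n] = 5^n − 4.

Base case: a[1] = 1, and 5^1 − 4 = 5 − 4 = 1.
Assume a[m] = 5^m − 4 for some m ≥ 1.
Then a[m+1] = 5a[m] + 16 = 5·(5^m − 4) + 16 = 5^{m+1} − 20 + 16 = 5^{m+1} − 4.
This completes the inductive step, so a[n] = 5^n − 4 for all n ≥ 1.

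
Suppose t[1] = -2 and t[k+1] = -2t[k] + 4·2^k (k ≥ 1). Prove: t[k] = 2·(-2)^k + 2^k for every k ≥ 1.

Base case: t[1] = -2, and 2·(-2)^1 + 2^1 = -4 + 2 = -2.
Assume t[j] = 2·(-2)^j + 2^j for some j ≥ 1.
Then t[j+1] = -2t[j] + 4·2^j = -2·(2·(-2)^j + 2^j) + 4·2^j = 2·(-2)^{j+1} − 2·2^j + 4·2^j = 2·(-2)^{j+1} + 2·2^j = 2·(-2)^{j+1} + 2^{j+1}.
By induction, t[k] = 2·(-2)^k + 2^k for all k ≥ 1.

t[k] = 2·(-2)^k + 2^k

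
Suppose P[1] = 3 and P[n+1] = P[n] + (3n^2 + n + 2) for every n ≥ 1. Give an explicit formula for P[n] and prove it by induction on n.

Claim: P[n] = n^3 − n^2 + 2n + 1.

Base case: P[1] = 3, and 1^3 − 1^2 + 2·1 + 1 = 3.
Assume P[j] = j^3 − j^2 + 2j + 1.
Then P[j+1] = P[j] + (3j^2 + j + 2) = (j^3 − j^2 + 2j + 1) + (3j^2 + j + 2) = j^3 + 2j^2 + 3j + 3,
and (j+1)^3 − (j+1)^2 + 2·(j+1) + 1 = j^3 + 2j^2 + 3j + 3.
Hence P[n] = n^3 − n^2 + 2n + 1 for every n ≥ 1, by induction.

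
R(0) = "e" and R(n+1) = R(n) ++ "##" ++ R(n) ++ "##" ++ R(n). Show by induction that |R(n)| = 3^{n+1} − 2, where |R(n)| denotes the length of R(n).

Base case: |R(0)| = 1, and 3^{0+1} − 2 = 1.
Assume |R(m)| = 3^{m+1} − 2.
Then |R(m+1)| = 3|R(m)| + 4 = 3(3^{m+1} − 2) + 4 = 3^{m+2} − 6 + 4 = 3^{m+2} − 2.
This completes the inductive step, so |R(n)| = 3^{n+1} − 2 for all n ≥ 0.

|R(n)| = 3^{n+1} − 2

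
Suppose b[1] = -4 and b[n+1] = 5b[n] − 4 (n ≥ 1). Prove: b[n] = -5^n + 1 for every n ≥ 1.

Base case: b[1] = -4, and -5^1 + 1 = -5 + 1 = -4.
Assume b[j] = -5^j + 1 for some j ≥ 1.
Then b[j+1] = 5b[j] − 4 = 5·(-5^j + 1) − 4 = -5^{j+1} + 5 − 4 = -5^{j+1} + 1.
Hence b[n] = -5^n + 1 for every n ≥ 1, by induction.

b[n] = -5^n + 1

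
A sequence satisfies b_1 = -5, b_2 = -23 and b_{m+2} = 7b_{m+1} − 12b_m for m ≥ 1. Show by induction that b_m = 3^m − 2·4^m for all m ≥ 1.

Base cases: b_1 = -5 and 3^1 − 2·4^1 = -5; b_2 = -23 and 3^2 − 2·4^2 = -23.
Assume b_j = 3^j − 2·4^j for all 1 ≤ j ≤ r, where r ≥ 2.
Then b_{r+1} = 7b_r − 12b_{r−1} = 7·(3^r − 2·4^r) − 12·(3^{r−1} − 2·4^{r−1}) = (7·3 − 12)3^{r−1} − 2·(7·4 − 12)4^{r−1} = 9·3^{r−1} − 32·4^{r−1} = 3^{r+1} − 2·4^{r+1}.
So the formula holds for r+1, and by strong induction b_m = 3^m − 2·4^m for all m ≥ 1.

b_m = 3^m − 2·4^m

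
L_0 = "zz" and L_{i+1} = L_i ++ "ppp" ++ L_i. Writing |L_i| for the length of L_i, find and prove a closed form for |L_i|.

Claim: |L_i| = 5·2^i − 3.

Base case: |L_0| = 2, and 5·2^0 − 3 = 2.
Assume |L_j| = 5·2^j − 3.
Then |L_{j+1}| = |L_j| + 3 + |L_j| = 2|L_j| + 3 = 2(5·2^j − 3) + 3 = 5·2^{j+1} − 6 + 3 = 5·2^{j+1} − 3.
This completes the inductive step, so |L_i| = 5·2^i − 3 for all i ≥ 0.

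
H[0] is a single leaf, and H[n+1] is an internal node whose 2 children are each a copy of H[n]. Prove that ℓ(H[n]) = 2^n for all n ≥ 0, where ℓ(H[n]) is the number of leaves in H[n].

Base case: ℓ(H[0]) = 1, and 2^0 = 1.
Assume ℓ(H[r]) = 2^r.
Then ℓ(H[r+1]) = 2·ℓ(H[r]) = 2·2^r = 2^{r+1}.
Hence ℓ(H[n]) = 2^n for every n ≥ 0, by induction.

ℓ(H[n]) = 2^n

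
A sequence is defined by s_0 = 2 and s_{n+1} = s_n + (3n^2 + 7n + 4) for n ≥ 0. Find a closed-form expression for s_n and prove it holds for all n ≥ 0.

Claim: s_n = n^3 + 2n^2 + n + 2.

Base case: s_0 = 2, and 0^3 + 2·0^2 + 0 + 2 = 2.
Assume s_r = r^3 + 2r^2 + r + 2.
Then s_{r+1} = s_r + (3r^2 + 7r + 4) = (r^3 + 2r^2 + r + 2) + (3r^2 + 7r + 4) = r^3 + 5r^2 + 8r + 6,
and (r+1)^3 + 2·(r+1)^2 + (r+1) + 2 = r^3 + 5r^2 + 8r + 6.
This completes the inductive step, so s_n = n^3 + 2n^2 + n + 2 for all n ≥ 0.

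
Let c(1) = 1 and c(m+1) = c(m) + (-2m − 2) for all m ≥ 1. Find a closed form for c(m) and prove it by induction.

Claim: c(m) = -m^2 − m + 3.

Base case: c(1) = 1, and -1^2 − 1 + 3 = 1.
Assume c(k) = -k^2 − k + 3.
Then c(k+1) = c(k) + (-2k − 2) = (-k^2 − k + 3) + (-2k − 2) = -k^2 − 3k + 1,
and -(k+1)^2 − (k+1) + 3 = -k^2 − 3k + 1.
Hence c(m) = -m^2 − m + 3 for every m ≥ 1, by induction.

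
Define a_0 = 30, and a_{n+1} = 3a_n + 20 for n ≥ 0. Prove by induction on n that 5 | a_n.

Base case: a_0 = 30 = 5·6, so 5 | a_0.
Assume 5 | a_m, so a_m = 5t for some integer t.
Then a_{m+1} = 3a_m + 20 = 3·(5t) + 20 = 5(3t + 4), so 5 | a_{m+1}.
So the property holds for m+1, and by induction 5 | a_n for all n ≥ 0.

5 | a_n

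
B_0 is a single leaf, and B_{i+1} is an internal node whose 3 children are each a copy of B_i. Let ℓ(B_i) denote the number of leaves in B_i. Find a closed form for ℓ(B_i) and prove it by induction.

Claim: ℓ(B_i) = 3^i.

Base case: ℓ(B_0) = 1, and 3^0 = 1.
Assume ℓ(B_r) = 3^r.
Then ℓ(B_{r+1}) = 3·ℓ(B_r) = 3·3^r = 3^{r+1}.
This completes the inductive step, so ℓ(B_i) = 3^i for all i ≥ 0.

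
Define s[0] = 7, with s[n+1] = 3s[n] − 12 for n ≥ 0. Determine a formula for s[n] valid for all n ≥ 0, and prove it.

Claim: s[n] = 3^n + 6.

Base case: s[0] = 7, and 3^0 + 6 = 1 + 6 = 7.
Assume s[r] = 3^r + 6 for some r ≥ 0.
Then s[r+1] = 3s[r] − 12 = 3·(3^r + 6) − 12 = 3^{r+1} + 18 − 12 = 3^{r+1} + 6.
Hence s[n] = 3^n + 6 for every n ≥ 0, by induction.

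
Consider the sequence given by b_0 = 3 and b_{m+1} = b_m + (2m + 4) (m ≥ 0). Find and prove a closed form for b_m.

Claim: b_m = m^2 + 3m + 3.

Base case: b_0 = 3, and 0^2 + 3·0 + 3 = 3.
Assume b_j = j^2 + 3j + 3.
Then b_{j+1} = b_j + (2j + 4) = (j^2 + 3j + 3) + (2j + 4) = j^2 + 5j + 7,
and (j+1)^2 + 3·(j+1) + 3 = j^2 + 5j + 7.
This completes the inductive step, so b_m = m^2 + 3m + 3 for all m ≥ 0.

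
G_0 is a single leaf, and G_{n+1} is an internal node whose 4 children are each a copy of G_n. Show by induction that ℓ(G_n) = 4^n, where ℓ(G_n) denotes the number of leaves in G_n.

Base case: ℓ(G_0) = 1, and 4^0 = 1.
Assume ℓ(G_r) = 4^r.
Then ℓ(G_{r+1}) = 4·ℓ(G_r) = 4·4^r = 4^{r+1}.
So the formula holds for r+1, and by induction ℓ(G_n) = 4^n for all n ≥ 0.

ℓ(G_n) = 4^n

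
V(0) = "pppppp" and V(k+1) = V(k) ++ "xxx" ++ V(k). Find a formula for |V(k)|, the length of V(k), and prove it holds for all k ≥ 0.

Claim: |V(k)| = 9·2^k − 3.

Base case: |V(0)| = 6, and 9·2^0 − 3 = 6.
Assume |V(r)| = 9·2^r − 3.
Then |V(r+1)| = |V(r)| + 3 + |V(r)| = 2|V(r)| + 3 = 2(9·2^r − 3) + 3 = 9·2^{r+1} − 6 + 3 = 9·2^{r+1} − 3.
So the formula holds for r+1, and by induction |V(k)| = 9·2^k − 3 for all k ≥ 0.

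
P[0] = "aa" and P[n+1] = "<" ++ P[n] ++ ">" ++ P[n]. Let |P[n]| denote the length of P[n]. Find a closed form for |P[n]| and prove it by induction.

Claim: |P[n]| = 2^{n+2} − 2.

Base case: |P[0]| = 2, and 2^{0+2} − 2 = 2.
Assume |P[m]| = 2^{m+2} − 2.
Then |P[m+1]| = 1 + |P[m]| + 1 + |P[m]| = 2|P[m]| + 2 = 2(2^{m+2} − 2) + 2 = 2^{m+3} − 4 + 2 = 2^{m+3} − 2.
So the formula holds for m+1, and by induction |P[n]| = 2^{n+2} − 2 for all n ≥ 0.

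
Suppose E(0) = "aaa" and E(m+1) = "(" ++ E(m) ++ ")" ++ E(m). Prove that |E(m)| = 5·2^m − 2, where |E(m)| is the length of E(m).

Base case: |E(0)| = 3, and 5·2^0 − 2 = 3.
Assume |E(r)| = 5·2^r − 2.
Then |E(r+1)| = 1 + |E(r)| + 1 + |E(r)| = 2|E(r)| + 2 = 2(5·2^r − 2) + 2 = 5·2^{r+1} − 4 + 2 = 5·2^{r+1} − 2.
Hence |E(m)| = 5·2^m − 2 for every m ≥ 0, by induction.

|E(m)| = 5·2^m − 2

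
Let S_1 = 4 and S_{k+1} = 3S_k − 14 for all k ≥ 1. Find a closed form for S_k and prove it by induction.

Claim: S_k = -3^k + 7.

Base case: S_1 = 4, and -3^1 + 7 = -3 + 7 = 4.
Assume S_r = -3^r + 7 for some r ≥ 1.
Then S_{r+1} = 3S_r − 14 = 3·(-3^r + 7) − 14 = -3^{r+1} + 21 − 14 = -3^{r+1} + 7.
Hence S_k = -3^k + 7 for every k ≥ 1, by induction.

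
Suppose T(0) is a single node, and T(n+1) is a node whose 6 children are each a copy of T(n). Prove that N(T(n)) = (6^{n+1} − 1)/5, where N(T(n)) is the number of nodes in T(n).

Base case: N(T(0)) = 1, and (6^{0+1} − 1)/5 = 1.
Assume N(T(r)) = (6^{r+1} − 1)/5.
Then N(T(r+1)) = 1 + 6N(T(r)) = 1 + 6·(6^{r+1} − 1)/5 = 1 + (6^{r+2} − 6)/5 = (5 + 6^{r+2} − 6)/5 = (6^{r+2} − 1)/5.
By induction, N(T(n)) = (6^{n+1} − 1)/5 for all n ≥ 0.

N(T(n)) = (6^{n+1} − 1)/5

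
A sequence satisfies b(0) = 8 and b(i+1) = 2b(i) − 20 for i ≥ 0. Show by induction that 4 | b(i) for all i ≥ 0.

Base case: b(0) = 8 = 4·2, so 4 | b(0).
Assume 4 | b(m), so b(m) = 4t for some integer t.
Then b(m+1) = 2b(m) − 20 = 2·(4t) − 20 = 4(2t − 5), so 4 | b(m+1).
This completes the inductive step, so 4 | b(i) for all i ≥ 0.

4 | b(i)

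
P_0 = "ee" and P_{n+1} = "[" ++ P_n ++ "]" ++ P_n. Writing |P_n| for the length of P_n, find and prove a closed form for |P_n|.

Claim: |P_n| = 2^{n+2} − 2.

Base case: |P_0| = 2, and 2^{0+2} − 2 = 2.
Assume |P_m| = 2^{m+2} − 2.
Then |P_{m+1}| = 1 + |P_m| + 1 + |P_m| = 2|P_m| + 2 = 2(2^{m+2} − 2) + 2 = 2^{m+3} − 4 + 2 = 2^{m+3} − 2.
This completes the inductive step, so |P_n| = 2^{n+2} − 2 for all n ≥ 0.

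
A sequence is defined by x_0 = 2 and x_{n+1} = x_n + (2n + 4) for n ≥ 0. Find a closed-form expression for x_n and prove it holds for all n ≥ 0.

Claim: x_n = n^2 + 3n + 2.

Base case: x_0 = 2, and 0^2 + 3·0 + 2 = 2.
Assume x_r = r^2 + 3r + 2.
Then x_{r+1} = x_r + (2r + 4) = (r^2 + 3r + 2) + (2r + 4) = r^2 + 5r + 6,
and (r+1)^2 + 3·(r+1) + 2 = r^2 + 5r + 6.
This completes the inductive step, so x_n = n^2 + 3n + 2 for all n ≥ 0.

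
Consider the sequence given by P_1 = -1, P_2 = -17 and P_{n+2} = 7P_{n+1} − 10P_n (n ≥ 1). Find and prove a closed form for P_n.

Claim: P_n = 2·2^n − 5^n.

Base cases: P_1 = -1 and 2·2^1 − 5^1 = -1; P_2 = -17 and 2·2^2 − 5^2 = -17.
Assume P_j = 2·2^j − 5^j for all 1 ≤ j ≤ m, where m ≥ 2.
Then P_{m+1} = 7P_m − 10P_{m−1} = 7·(2·2^m − 5^m) − 10·(2·2^{m−1} − 5^{m−1}) = 2·(7·2 − 10)2^{m−1} − (7·5 − 10)5^{m−1} = 8·2^{m−1} − 25·5^{m−1} = 2·2^{m+1} − 5^{m+1}.
So the formula holds for m+1, and by strong induction P_n = 2·2^n − 5^n for all n ≥ 1.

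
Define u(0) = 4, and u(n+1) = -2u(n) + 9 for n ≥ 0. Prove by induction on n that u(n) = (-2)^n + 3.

Base case: u(0) = 4, and (-2)^0 + 3 = 1 + 3 = 4.
Assume u(m) = (-2)^m + 3 for some m ≥ 0.
Then u(m+1) = -2u(m) + 9 = -2·((-2)^m + 3) + 9 = -2·(-2)^m − 6 + 9 = (-2)^{m+1} + 3.
This completes the inductive step, so u(n) = (-2)^n + 3 for all n ≥ 0.

u(n) = (-2)^n + 3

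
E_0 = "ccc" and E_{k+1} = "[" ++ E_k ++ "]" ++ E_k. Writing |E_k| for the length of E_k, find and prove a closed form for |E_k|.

Claim: |E_k| = 5·2^k − 2.

Base case: |E_0| = 3, and 5·2^0 − 2 = 3.
Assume |E_r| = 5·2^r − 2.
Then |E_{r+1}| = 1 + |E_r| + 1 + |E_r| = 2|E_r| + 2 = 2(5·2^r − 2) + 2 = 5·2^{r+1} − 4 + 2 = 5·2^{r+1} − 2.
By induction, |E_k| = 5·2^k − 2 for all k ≥ 0.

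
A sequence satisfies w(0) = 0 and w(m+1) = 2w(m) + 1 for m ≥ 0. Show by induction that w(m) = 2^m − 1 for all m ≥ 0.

Base case: w(0) = 0, and 2^0 − 1 = 1 − 1 = 0.
Assume w(j) = 2^j − 1 for some j ≥ 0.
Then w(j+1) = 2w(j) + 1 = 2·(2^j − 1) + 1 = 2^{j+1} − 2 + 1 = 2^{j+1} − 1.
Hence w(m) = 2^m − 1 for every m ≥ 0, by induction.

w(m) = 2^m − 1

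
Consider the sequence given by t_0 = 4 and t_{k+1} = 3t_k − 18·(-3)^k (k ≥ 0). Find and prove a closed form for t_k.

Claim: t_k = 3^k + 3·(-3)^k.

Base case: t_0 = 4, and 3^0 + 3·(-3)^0 = 1 + 3 = 4.
Assume t_j = 3^j + 3·(-3)^j for some j ≥ 0.
Then t_{j+1} = 3t_j − 18·(-3)^j = 3·(3^j + 3·(-3)^j) − 18·(-3)^j = 3^{j+1} + 9·(-3)^j − 18·(-3)^j = 3^{j+1} − 9·(-3)^j = 3^{j+1} + 3·(-3)^{j+1}.
This completes the inductive step, so t_k = 3^k + 3·(-3)^k for all k ≥ 0.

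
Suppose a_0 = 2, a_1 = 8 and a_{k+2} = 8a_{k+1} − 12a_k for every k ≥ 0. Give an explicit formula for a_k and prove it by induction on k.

Claim: a_k = 6^k + 2^k.

Base cases: a_0 = 2 and 6^0 + 2^0 = 2; a_1 = 8 and 6^1 + 2^1 = 8.
Assume a_j = 6^j + 2^j for all 0 ≤ j ≤ m, where m ≥ 1.
Then a_{m+1} = 8a_m − 12a_{m−1} = 8·(6^m + 2^m) − 12·(6^{m−1} + 2^{m−1}) = (8·6 − 12)6^{m−1} + (8·2 − 12)2^{m−1} = 36·6^{m−1} + 4·2^{m−1} = 6^{m+1} + 2^{m+1}.
Hence a_k = 6^k + 2^k for every k ≥ 0, by strong induction.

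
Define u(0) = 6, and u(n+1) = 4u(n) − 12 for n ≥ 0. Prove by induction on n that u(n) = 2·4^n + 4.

Base case: u(0) = 6, and 2·4^0 + 4 = 2 + 4 = 6.
Assume u(j) = 2·4^j + 4 for some j ≥ 0.
Then u(j+1) = 4u(j) − 12 = 4·(2·4^j + 4) − 12 = 8·4^j + 16 − 12 = 2·4^{j+1} + 4.
This completes the inductive step, so u(n) = 2·4^n + 4 for all n ≥ 0.

u(n) = 2·4^n + 4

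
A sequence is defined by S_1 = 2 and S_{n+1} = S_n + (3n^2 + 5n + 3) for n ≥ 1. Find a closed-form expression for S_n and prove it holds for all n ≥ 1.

Claim: S_n = n^3 + n^2 + n − 1.

Base case: S_1 = 2, and 1^3 + 1^2 + 1 − 1 = 2.
Assume S_j = j^3 + j^2 + j − 1.
Then S_{j+1} = S_j + (3j^2 + 5j + 3) = (j^3 + j^2 + j − 1) + (3j^2 + 5j + 3) = j^3 + 4j^2 + 6j + 2,
and (j+1)^3 + (j+1)^2 + (j+1) − 1 = j^3 + 4j^2 + 6j + 2.
This completes the inductive step, so S_n = n^3 + n^2 + n − 1 for all n ≥ 1.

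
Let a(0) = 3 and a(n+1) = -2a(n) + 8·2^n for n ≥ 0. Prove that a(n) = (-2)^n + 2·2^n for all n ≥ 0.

Base case: a(0) = 3, and (-2)^0 + 2·2^0 = 1 + 2 = 3.
Assume a(k) = (-2)^k + 2·2^k for some k ≥ 0.
Then a(k+1) = -2a(k) + 8·2^k = -2·((-2)^k + 2·2^k) + 8·2^k = (-2)^{k+1} − 4·2^k + 8·2^k = (-2)^{k+1} + 4·2^k = (-2)^{k+1} + 2·2^{k+1}.
This completes the inductive step, so a(n) = (-2)^n + 2·2^n for all n ≥ 0.

a(n) = (-2)^n + 2·2^n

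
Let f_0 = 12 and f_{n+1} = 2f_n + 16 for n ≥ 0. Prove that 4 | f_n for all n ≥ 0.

Base case: f_0 = 12 = 4·3, so 4 | f_0.
Assume 4 | f_m, so f_m = 4t for some integer t.
Then f_{m+1} = 2f_m + 16 = 2·(4t) + 16 = 4(2t + 4), so 4 | f_{m+1}.
This completes the inductive step, so 4 | f_n for all n ≥ 0.

4 | f_n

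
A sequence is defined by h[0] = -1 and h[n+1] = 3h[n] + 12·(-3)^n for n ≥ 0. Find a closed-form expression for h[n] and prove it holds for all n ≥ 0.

Claim: h[n] = 3^n − 2·(-3)^n.

Base case: h[0] = -1, and 3^0 − 2·(-3)^0 = 1 − 2 = -1.
Assume h[r] = 3^r − 2·(-3)^r for some r ≥ 0.
Then h[r+1] = 3h[r] + 12·(-3)^r = 3·(3^r − 2·(-3)^r) + 12·(-3)^r = 3^{r+1} − 6·(-3)^r + 12·(-3)^r = 3^{r+1} + 6·(-3)^r = 3^{r+1} − 2·(-3)^{r+1}.
By induction, h[n] = 3^n − 2·(-3)^n for all n ≥ 0.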